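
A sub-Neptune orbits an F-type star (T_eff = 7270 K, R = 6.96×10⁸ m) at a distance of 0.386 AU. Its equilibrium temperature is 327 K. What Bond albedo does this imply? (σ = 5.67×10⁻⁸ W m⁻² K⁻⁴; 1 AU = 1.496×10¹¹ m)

A ≈ 0.89

d = 0.386 AU = 5.77×10¹⁰ m.
L = 4πR_⋆²σT_⋆⁴ = 4π(6.96×10⁸)² × 5.67×10⁻⁸ × (7270)⁴ = 9.64×10²⁶ W.
S = L/(4πd²) = 2.30×10⁴ W m⁻².
From T_eq⁴ = S(1−A)/(4σ): 1−A = 4σT_eq⁴/S.
1−A = 4 × 5.67×10⁻⁸ × (327)⁴ / 2.30×10⁴ = 0.113.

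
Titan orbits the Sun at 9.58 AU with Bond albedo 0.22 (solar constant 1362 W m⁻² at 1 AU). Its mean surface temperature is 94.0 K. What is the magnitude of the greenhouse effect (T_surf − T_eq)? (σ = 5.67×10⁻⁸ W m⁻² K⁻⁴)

ΔT ≈ 9.5 K

S = 1362/9.58² = 14.84 W m⁻².
T_eq = [S(1−A)/(4σ)]^(1/4) = [14.84×0.78/(4×5.67×10⁻⁸)]^(1/4) = 84.5 K.
ΔT = T_surf − T_eq = 94 − 84.5.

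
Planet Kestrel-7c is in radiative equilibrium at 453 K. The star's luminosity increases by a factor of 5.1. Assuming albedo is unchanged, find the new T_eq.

T_eq ≈ 681 K

T_eq ∝ L^(1/4) · d^(−1/2).
T′ = 453 × 5.1^(1/4) = 681 K.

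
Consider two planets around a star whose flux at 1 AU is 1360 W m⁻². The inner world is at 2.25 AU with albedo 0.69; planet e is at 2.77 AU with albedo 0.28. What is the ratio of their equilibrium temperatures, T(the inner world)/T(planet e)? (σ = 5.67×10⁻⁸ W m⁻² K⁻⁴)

T₁/T₂ ≈ 0.899

T_eq = [S₀(1−A)/(4σd²)]^(1/4), so T ∝ (1−A)^(1/4) / √d.
T₁ = [1360×0.31/(4×5.67×10⁻⁸×2.25²)]^(1/4) = 138.43 K.
T₂ = [1360×0.72/(4×5.67×10⁻⁸×2.77²)]^(1/4) = 154.02 K.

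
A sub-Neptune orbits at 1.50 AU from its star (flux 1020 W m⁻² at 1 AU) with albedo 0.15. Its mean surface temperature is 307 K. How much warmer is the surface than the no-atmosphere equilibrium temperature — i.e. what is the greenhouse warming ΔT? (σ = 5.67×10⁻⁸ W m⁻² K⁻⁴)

ΔT ≈ 104.0 K

S = 1020/1.50² = 453.3 W m⁻².
T_eq = [S(1−A)/(4σ)]^(1/4) = [453.3×0.85/(4×5.67×10⁻⁸)]^(1/4) = 203.0 K.
ΔT = T_surf − T_eq = 307 − 203.0.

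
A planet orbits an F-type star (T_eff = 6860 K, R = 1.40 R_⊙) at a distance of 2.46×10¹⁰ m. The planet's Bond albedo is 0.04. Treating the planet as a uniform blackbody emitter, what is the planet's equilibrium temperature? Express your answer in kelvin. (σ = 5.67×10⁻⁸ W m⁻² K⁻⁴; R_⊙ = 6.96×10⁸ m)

T_eq ≈ 956 K

R_⋆ = 1.40 × 6.96×10⁸ = 9.74×10⁸ m.
L = 4πR_⋆²σT_⋆⁴ = 4π(9.74×10⁸)² × 5.67×10⁻⁸ × (6860)⁴ = 1.50×10²⁷ W.
S = L/(4πd²) = 1.97×10⁵ W m⁻².
Energy balance: absorbed = emitted ⇒ πR²·S(1−A) = 4πR²·σT_eq⁴, so T_eq⁴ = S(1−A)/(4σ).
T_eq = [1.97×10⁵ × 0.96 / (4 × 5.67×10⁻⁸)]^(1/4) = (8.34×10¹¹)^(1/4) = 956 K.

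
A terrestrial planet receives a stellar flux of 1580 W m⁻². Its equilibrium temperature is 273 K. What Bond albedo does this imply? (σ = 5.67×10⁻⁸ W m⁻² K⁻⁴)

From T_eq⁴ = S(1−A)/(4σ): 1−A = 4σT_eq⁴/S.
1−A = 4 × 5.67×10⁻⁸ × (273)⁴ / 1580 = 0.797.

A ≈ 0.20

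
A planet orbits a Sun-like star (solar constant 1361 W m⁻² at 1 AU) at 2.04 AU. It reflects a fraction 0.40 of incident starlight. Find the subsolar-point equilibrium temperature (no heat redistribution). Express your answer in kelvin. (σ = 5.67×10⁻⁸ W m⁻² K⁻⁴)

T_ss ≈ 243 K

Flux at 2.04 AU: S = 1361/2.04² = 327 W m⁻².
At the subsolar point the surface absorbs S(1−A) and emits σT⁴ per unit area — no factor of 4, since only the local patch is in balance.
T = [327 × 0.60 / 5.67×10⁻⁸]^(1/4) = (3.46×10⁹)^(1/4) = 243 K.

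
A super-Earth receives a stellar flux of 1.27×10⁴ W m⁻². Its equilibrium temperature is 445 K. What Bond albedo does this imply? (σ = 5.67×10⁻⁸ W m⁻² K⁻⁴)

A ≈ 0.30

From T_eq⁴ = S(1−A)/(4σ): 1−A = 4σT_eq⁴/S.
1−A = 4 × 5.67×10⁻⁸ × (445)⁴ / 1.27×10⁴ = 0.700.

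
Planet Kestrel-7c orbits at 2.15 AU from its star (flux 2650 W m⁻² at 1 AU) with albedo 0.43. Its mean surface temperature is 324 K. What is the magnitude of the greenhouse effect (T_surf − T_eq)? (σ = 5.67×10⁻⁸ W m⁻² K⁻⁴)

ΔT ≈ 129.2 K

S = 2650/2.15² = 573.3 W m⁻².
T_eq = [S(1−A)/(4σ)]^(1/4) = [573.3×0.57/(4×5.67×10⁻⁸)]^(1/4) = 194.8 K.
ΔT = T_surf − T_eq = 324 − 194.8.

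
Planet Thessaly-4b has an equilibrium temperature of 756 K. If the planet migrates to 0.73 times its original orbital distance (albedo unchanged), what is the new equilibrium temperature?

T_eq ∝ L^(1/4) · d^(−1/2).
T′ = 756 / 0.73^(1/2) = 885 K.

T_eq ≈ 885 K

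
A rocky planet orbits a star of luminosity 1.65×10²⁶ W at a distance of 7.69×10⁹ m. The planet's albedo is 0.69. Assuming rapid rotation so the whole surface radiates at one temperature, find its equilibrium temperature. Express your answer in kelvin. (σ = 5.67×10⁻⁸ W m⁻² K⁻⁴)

T_eq ≈ 742 K

Flux: S = L/(4πd²) = 1.65×10²⁶/(4π×(7.69×10⁹)²) = 2.22×10⁵ W m⁻².
Energy balance: absorbed = emitted ⇒ πR²·S(1−A) = 4πR²·σT_eq⁴, so T_eq⁴ = S(1−A)/(4σ).
T_eq = [2.22×10⁵ × 0.31 / (4 × 5.67×10⁻⁸)]^(1/4) = (3.03×10¹¹)^(1/4) = 742 K.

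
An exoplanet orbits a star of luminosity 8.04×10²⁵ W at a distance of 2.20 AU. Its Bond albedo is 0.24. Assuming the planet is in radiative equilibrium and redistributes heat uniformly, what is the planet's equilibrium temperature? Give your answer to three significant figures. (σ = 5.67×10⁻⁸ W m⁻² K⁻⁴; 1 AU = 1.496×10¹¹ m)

d = 2.20 AU = 3.29×10¹¹ m.
Flux: S = L/(4πd²) = 8.04×10²⁵/(4π×(3.29×10¹¹)²) = 59.1 W m⁻².
Energy balance: absorbed = emitted ⇒ πR²·S(1−A) = 4πR²·σT_eq⁴, so T_eq⁴ = S(1−A)/(4σ).
T_eq = [59.1 × 0.76 / (4 × 5.67×10⁻⁸)]^(1/4) = (1.98×10⁸)^(1/4) = 119 K.

T_eq ≈ 119 K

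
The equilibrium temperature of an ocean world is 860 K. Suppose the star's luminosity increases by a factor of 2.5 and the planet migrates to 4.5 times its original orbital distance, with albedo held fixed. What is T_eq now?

T_eq ∝ L^(1/4) · d^(−1/2).
T′ = 860 × 2.5^(1/4) / 4.5^(1/2) = 510 K.

T_eq ≈ 510 K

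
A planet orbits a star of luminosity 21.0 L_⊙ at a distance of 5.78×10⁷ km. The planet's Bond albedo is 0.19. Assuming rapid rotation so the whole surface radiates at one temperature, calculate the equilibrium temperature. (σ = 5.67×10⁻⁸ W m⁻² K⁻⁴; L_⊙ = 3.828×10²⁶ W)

T_eq ≈ 909 K

d = 5.78×10⁷ km = 5.78×10¹⁰ m.
L = 21.0 × 3.828×10²⁶ = 8.04×10²⁷ W.
Flux: S = L/(4πd²) = 8.04×10²⁷/(4π×(5.78×10¹⁰)²) = 1.91×10⁵ W m⁻².
Energy balance: absorbed = emitted ⇒ πR²·S(1−A) = 4πR²·σT_eq⁴, so T_eq⁴ = S(1−A)/(4σ).
T_eq = [1.91×10⁵ × 0.81 / (4 × 5.67×10⁻⁸)]^(1/4) = (6.84×10¹¹)^(1/4) = 909 K.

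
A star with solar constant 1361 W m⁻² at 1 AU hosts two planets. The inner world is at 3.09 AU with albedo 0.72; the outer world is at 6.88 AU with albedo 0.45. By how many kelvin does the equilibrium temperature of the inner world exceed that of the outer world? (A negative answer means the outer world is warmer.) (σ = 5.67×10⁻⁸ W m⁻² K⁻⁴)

T_eq = [S₀(1−A)/(4σd²)]^(1/4), so T ∝ (1−A)^(1/4) / √d.
T₁ = [1361×0.28/(4×5.67×10⁻⁸×3.09²)]^(1/4) = 115.18 K.
T₂ = [1361×0.55/(4×5.67×10⁻⁸×6.88²)]^(1/4) = 91.38 K.

ΔT ≈ 23.8 K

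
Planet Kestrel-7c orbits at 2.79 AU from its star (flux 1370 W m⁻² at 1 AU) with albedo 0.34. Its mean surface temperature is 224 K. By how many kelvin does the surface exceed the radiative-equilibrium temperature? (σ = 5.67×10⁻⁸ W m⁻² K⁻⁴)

S = 1370/2.79² = 176.0 W m⁻².
T_eq = [S(1−A)/(4σ)]^(1/4) = [176.0×0.66/(4×5.67×10⁻⁸)]^(1/4) = 150.4 K.
ΔT = T_surf − T_eq = 224 − 150.4.

ΔT ≈ 73.6 K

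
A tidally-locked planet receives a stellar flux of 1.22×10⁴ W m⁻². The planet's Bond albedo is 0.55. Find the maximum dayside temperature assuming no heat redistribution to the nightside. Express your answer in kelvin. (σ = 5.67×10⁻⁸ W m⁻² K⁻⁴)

T_ss ≈ 558 K

With no redistribution each surface element balances locally: S(1−A) = σT⁴.
T = [1.22×10⁴ × 0.45 / 5.67×10⁻⁸]^(1/4) = (9.68×10¹⁰)^(1/4) = 558 K.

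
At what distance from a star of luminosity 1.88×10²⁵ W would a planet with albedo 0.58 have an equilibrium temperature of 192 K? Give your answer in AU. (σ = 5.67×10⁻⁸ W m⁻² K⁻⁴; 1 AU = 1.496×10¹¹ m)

From T_eq⁴ = L(1−A)/(16πσd²): d = √[L(1−A)/(16πσT_eq⁴)].
d = √[1.88×10²⁵ × 0.42 / (16π × 5.67×10⁻⁸ × (192)⁴)] = 4.52×10¹⁰ m = 0.302 AU.

d ≈ 0.302 AU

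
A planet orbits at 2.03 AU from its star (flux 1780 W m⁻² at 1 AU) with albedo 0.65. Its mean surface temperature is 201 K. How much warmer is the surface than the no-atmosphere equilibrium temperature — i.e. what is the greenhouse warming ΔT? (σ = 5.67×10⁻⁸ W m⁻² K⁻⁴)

S = 1780/2.03² = 431.9 W m⁻².
T_eq = [S(1−A)/(4σ)]^(1/4) = [431.9×0.35/(4×5.67×10⁻⁸)]^(1/4) = 160.7 K.
ΔT = T_surf − T_eq = 201 − 160.7.

ΔT ≈ 40.3 K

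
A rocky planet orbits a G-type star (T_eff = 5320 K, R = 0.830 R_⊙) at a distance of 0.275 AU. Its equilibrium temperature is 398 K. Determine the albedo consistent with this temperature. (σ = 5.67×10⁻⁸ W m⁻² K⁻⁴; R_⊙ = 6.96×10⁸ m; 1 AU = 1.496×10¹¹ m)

A ≈ 0.36

R_⋆ = 0.830 × 6.96×10⁸ = 5.78×10⁸ m.
d = 0.275 AU = 4.11×10¹⁰ m.
L = 4πR_⋆²σT_⋆⁴ = 4π(5.78×10⁸)² × 5.67×10⁻⁸ × (5320)⁴ = 1.90×10²⁶ W.
S = L/(4πd²) = 8960 W m⁻².
From T_eq⁴ = S(1−A)/(4σ): 1−A = 4σT_eq⁴/S.
1−A = 4 × 5.67×10⁻⁸ × (398)⁴ / 8960 = 0.635.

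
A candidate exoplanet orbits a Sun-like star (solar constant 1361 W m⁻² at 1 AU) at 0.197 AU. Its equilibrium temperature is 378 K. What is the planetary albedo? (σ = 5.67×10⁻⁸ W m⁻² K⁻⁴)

A ≈ 0.87

Flux at 0.197 AU: S = 1361/0.197² = 3.51×10⁴ W m⁻².
From T_eq⁴ = S(1−A)/(4σ): 1−A = 4σT_eq⁴/S.
1−A = 4 × 5.67×10⁻⁸ × (378)⁴ / 3.51×10⁴ = 0.132.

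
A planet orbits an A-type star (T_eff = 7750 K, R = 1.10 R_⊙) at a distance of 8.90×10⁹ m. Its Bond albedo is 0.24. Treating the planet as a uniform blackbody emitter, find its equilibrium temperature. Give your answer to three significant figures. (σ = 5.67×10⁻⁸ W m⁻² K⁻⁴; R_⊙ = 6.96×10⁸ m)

R_⋆ = 1.10 × 6.96×10⁸ = 7.66×10⁸ m.
L = 4πR_⋆²σT_⋆⁴ = 4π(7.66×10⁸)² × 5.67×10⁻⁸ × (7750)⁴ = 1.51×10²⁷ W.
S = L/(4πd²) = 1.51×10⁶ W m⁻².
Energy balance: absorbed = emitted ⇒ πR²·S(1−A) = 4πR²·σT_eq⁴, so T_eq⁴ = S(1−A)/(4σ).
T_eq = [1.51×10⁶ × 0.76 / (4 × 5.67×10⁻⁸)]^(1/4) = (5.07×10¹²)^(1/4) = 1500 K.

T_eq ≈ 1500 K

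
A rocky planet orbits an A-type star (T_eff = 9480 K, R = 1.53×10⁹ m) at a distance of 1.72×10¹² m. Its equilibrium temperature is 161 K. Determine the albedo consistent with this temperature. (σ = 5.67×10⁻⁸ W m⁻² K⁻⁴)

A ≈ 0.58

L = 4πR_⋆²σT_⋆⁴ = 4π(1.53×10⁹)² × 5.67×10⁻⁸ × (9480)⁴ = 1.35×10²⁸ W.
S = L/(4πd²) = 362 W m⁻².
From T_eq⁴ = S(1−A)/(4σ): 1−A = 4σT_eq⁴/S.
1−A = 4 × 5.67×10⁻⁸ × (161)⁴ / 362 = 0.421.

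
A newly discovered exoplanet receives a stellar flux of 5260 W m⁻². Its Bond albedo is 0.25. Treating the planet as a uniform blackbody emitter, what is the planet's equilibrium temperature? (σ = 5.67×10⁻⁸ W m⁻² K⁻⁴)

Energy balance: absorbed = emitted ⇒ πR²·S(1−A) = 4πR²·σT_eq⁴, so T_eq⁴ = S(1−A)/(4σ).
T_eq = [5260 × 0.75 / (4 × 5.67×10⁻⁸)]^(1/4) = (1.74×10¹⁰)^(1/4) = 363 K.

T_eq ≈ 363 K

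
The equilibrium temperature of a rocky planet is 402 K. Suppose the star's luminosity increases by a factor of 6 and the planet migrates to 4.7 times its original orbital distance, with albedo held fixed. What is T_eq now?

T_eq ∝ L^(1/4) · d^(−1/2).
T′ = 402 × 6^(1/4) / 4.7^(1/2) = 290 K.

T_eq ≈ 290 K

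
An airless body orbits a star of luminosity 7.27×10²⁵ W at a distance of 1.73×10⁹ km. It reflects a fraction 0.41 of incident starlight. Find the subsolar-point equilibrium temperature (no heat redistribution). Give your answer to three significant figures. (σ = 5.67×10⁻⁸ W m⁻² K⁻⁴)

T_ss ≈ 67.0 K

d = 1.73×10⁹ km = 1.73×10¹² m.
Flux: S = L/(4πd²) = 7.27×10²⁵/(4π×(1.73×10¹²)²) = 1.93 W m⁻².
At the subsolar point the surface absorbs S(1−A) and emits σT⁴ per unit area — no factor of 4, since only the local patch is in balance.
T = [1.93 × 0.59 / 5.67×10⁻⁸]^(1/4) = (2.01×10⁷)^(1/4) = 67.0 K.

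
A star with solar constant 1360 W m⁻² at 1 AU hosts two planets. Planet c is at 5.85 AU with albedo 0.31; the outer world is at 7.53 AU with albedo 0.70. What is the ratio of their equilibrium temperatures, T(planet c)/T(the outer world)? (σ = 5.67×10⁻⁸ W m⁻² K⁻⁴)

T_eq = [S₀(1−A)/(4σd²)]^(1/4), so T ∝ (1−A)^(1/4) / √d.
T₁ = [1360×0.69/(4×5.67×10⁻⁸×5.85²)]^(1/4) = 104.86 K.
T₂ = [1360×0.30/(4×5.67×10⁻⁸×7.53²)]^(1/4) = 75.05 K.

T₁/T₂ ≈ 1.397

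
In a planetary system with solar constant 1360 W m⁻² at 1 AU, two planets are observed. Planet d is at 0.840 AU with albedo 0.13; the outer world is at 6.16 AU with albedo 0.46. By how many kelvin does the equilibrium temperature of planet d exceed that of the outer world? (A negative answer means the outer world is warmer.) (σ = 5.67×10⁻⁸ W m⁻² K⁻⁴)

ΔT ≈ 197.1 K

T_eq = [S₀(1−A)/(4σd²)]^(1/4), so T ∝ (1−A)^(1/4) / √d.
T₁ = [1360×0.87/(4×5.67×10⁻⁸×0.840²)]^(1/4) = 293.23 K.
T₂ = [1360×0.54/(4×5.67×10⁻⁸×6.16²)]^(1/4) = 96.11 K.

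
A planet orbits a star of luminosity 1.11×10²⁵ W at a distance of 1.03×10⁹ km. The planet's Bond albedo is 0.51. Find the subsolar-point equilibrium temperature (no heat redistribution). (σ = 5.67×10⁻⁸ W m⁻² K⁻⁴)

T_ss ≈ 51.8 K

d = 1.03×10⁹ km = 1.03×10¹² m.
Flux: S = L/(4πd²) = 1.11×10²⁵/(4π×(1.03×10¹²)²) = 0.833 W m⁻².
At the subsolar point the surface absorbs S(1−A) and emits σT⁴ per unit area — no factor of 4, since only the local patch is in balance.
T = [0.833 × 0.49 / 5.67×10⁻⁸]^(1/4) = (7.20×10⁶)^(1/4) = 51.8 K.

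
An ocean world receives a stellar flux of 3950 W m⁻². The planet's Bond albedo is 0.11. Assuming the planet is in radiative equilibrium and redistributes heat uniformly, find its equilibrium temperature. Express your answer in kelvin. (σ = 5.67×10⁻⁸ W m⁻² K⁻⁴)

T_eq ≈ 353 K

Energy balance: absorbed = emitted ⇒ πR²·S(1−A) = 4πR²·σT_eq⁴, so T_eq⁴ = S(1−A)/(4σ).
T_eq = [3950 × 0.89 / (4 × 5.67×10⁻⁸)]^(1/4) = (1.55×10¹⁰)^(1/4) = 353 K.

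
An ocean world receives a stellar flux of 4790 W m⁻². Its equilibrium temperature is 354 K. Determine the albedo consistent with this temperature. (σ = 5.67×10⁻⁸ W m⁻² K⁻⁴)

A ≈ 0.26

From T_eq⁴ = S(1−A)/(4σ): 1−A = 4σT_eq⁴/S.
1−A = 4 × 5.67×10⁻⁸ × (354)⁴ / 4790 = 0.744.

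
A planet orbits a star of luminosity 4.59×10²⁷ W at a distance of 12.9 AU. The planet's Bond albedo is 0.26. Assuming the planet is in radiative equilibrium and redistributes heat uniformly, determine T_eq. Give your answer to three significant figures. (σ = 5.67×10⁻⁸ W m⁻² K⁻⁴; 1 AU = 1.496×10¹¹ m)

d = 12.9 AU = 1.93×10¹² m.
Flux: S = L/(4πd²) = 4.59×10²⁷/(4π×(1.93×10¹²)²) = 98.1 W m⁻².
Energy balance: absorbed = emitted ⇒ πR²·S(1−A) = 4πR²·σT_eq⁴, so T_eq⁴ = S(1−A)/(4σ).
T_eq = [98.1 × 0.74 / (4 × 5.67×10⁻⁸)]^(1/4) = (3.20×10⁸)^(1/4) = 134 K.

T_eq ≈ 134 K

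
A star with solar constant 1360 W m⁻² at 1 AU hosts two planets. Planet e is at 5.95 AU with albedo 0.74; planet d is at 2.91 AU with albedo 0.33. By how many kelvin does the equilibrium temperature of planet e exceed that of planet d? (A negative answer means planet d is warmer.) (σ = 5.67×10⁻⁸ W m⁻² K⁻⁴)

T_eq = [S₀(1−A)/(4σd²)]^(1/4), so T ∝ (1−A)^(1/4) / √d.
T₁ = [1360×0.26/(4×5.67×10⁻⁸×5.95²)]^(1/4) = 81.46 K.
T₂ = [1360×0.67/(4×5.67×10⁻⁸×2.91²)]^(1/4) = 147.59 K.

ΔT ≈ -66.1 K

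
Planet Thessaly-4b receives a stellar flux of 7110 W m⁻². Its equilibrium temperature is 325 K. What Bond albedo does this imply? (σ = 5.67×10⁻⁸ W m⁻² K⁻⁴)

From T_eq⁴ = S(1−A)/(4σ): 1−A = 4σT_eq⁴/S.
1−A = 4 × 5.67×10⁻⁸ × (325)⁴ / 7110 = 0.356.

A ≈ 0.64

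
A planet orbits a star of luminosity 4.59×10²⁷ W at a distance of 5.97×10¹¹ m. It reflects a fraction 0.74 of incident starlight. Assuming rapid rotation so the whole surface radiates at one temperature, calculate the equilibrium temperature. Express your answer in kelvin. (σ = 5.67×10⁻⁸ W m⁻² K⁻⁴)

T_eq ≈ 185 K

Flux: S = L/(4πd²) = 4.59×10²⁷/(4π×(5.97×10¹¹)²) = 1020 W m⁻².
Energy balance: absorbed = emitted ⇒ πR²·S(1−A) = 4πR²·σT_eq⁴, so T_eq⁴ = S(1−A)/(4σ).
T_eq = [1020 × 0.26 / (4 × 5.67×10⁻⁸)]^(1/4) = (1.17×10⁹)^(1/4) = 185 K.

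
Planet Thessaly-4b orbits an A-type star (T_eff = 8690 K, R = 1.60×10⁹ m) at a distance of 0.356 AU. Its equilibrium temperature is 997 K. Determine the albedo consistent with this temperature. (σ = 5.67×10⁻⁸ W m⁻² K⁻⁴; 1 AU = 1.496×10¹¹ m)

d = 0.356 AU = 5.33×10¹⁰ m.
L = 4πR_⋆²σT_⋆⁴ = 4π(1.60×10⁹)² × 5.67×10⁻⁸ × (8690)⁴ = 1.04×10²⁸ W.
S = L/(4πd²) = 2.92×10⁵ W m⁻².
From T_eq⁴ = S(1−A)/(4σ): 1−A = 4σT_eq⁴/S.
1−A = 4 × 5.67×10⁻⁸ × (997)⁴ / 2.92×10⁵ = 0.768.

A ≈ 0.23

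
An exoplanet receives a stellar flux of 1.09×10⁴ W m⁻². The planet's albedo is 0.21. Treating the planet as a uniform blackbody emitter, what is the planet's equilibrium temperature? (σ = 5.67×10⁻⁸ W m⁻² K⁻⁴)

Energy balance: absorbed = emitted ⇒ πR²·S(1−A) = 4πR²·σT_eq⁴, so T_eq⁴ = S(1−A)/(4σ).
T_eq = [1.09×10⁴ × 0.79 / (4 × 5.67×10⁻⁸)]^(1/4) = (3.80×10¹⁰)^(1/4) = 441 K.

T_eq ≈ 441 K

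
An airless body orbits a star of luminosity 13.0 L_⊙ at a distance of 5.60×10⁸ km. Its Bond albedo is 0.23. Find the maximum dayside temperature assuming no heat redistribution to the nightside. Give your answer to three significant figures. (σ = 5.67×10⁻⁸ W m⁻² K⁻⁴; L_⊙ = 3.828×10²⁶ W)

T_ss ≈ 362 K

d = 5.60×10⁸ km = 5.60×10¹¹ m.
L = 13.0 × 3.828×10²⁶ = 4.98×10²⁷ W.
Flux: S = L/(4πd²) = 4.98×10²⁷/(4π×(5.60×10¹¹)²) = 1260 W m⁻².
With no redistribution each surface element balances locally: S(1−A) = σT⁴.
T = [1260 × 0.77 / 5.67×10⁻⁸]^(1/4) = (1.71×10¹⁰)^(1/4) = 362 K.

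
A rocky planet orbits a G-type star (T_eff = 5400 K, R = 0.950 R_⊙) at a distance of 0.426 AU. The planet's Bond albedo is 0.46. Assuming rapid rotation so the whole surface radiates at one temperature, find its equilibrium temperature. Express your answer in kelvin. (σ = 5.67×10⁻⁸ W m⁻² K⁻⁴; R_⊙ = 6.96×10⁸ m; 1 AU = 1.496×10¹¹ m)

R_⋆ = 0.950 × 6.96×10⁸ = 6.61×10⁸ m.
d = 0.426 AU = 6.37×10¹⁰ m.
L = 4πR_⋆²σT_⋆⁴ = 4π(6.61×10⁸)² × 5.67×10⁻⁸ × (5400)⁴ = 2.65×10²⁶ W.
S = L/(4πd²) = 5190 W m⁻².
Energy balance: absorbed = emitted ⇒ πR²·S(1−A) = 4πR²·σT_eq⁴, so T_eq⁴ = S(1−A)/(4σ).
T_eq = [5190 × 0.54 / (4 × 5.67×10⁻⁸)]^(1/4) = (1.24×10¹⁰)^(1/4) = 333 K.

T_eq ≈ 333 K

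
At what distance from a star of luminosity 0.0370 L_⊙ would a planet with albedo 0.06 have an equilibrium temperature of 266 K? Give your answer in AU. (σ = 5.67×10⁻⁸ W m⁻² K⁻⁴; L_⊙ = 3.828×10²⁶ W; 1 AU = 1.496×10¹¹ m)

L = 0.0370 × 3.828×10²⁶ = 1.42×10²⁵ W.
From T_eq⁴ = L(1−A)/(16πσd²): d = √[L(1−A)/(16πσT_eq⁴)].
d = √[1.42×10²⁵ × 0.94 / (16π × 5.67×10⁻⁸ × (266)⁴)] = 3.05×10¹⁰ m = 0.204 AU.

d ≈ 0.204 AU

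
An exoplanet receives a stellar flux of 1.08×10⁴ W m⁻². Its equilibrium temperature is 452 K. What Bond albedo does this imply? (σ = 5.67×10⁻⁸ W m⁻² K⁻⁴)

A ≈ 0.12

From T_eq⁴ = S(1−A)/(4σ): 1−A = 4σT_eq⁴/S.
1−A = 4 × 5.67×10⁻⁸ × (452)⁴ / 1.08×10⁴ = 0.877.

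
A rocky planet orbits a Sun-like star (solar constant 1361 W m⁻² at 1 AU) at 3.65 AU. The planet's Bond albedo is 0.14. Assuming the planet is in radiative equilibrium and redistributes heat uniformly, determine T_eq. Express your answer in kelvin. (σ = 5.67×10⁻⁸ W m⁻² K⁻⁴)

T_eq ≈ 140 K

Flux at 3.65 AU: S = 1361/3.65² = 102 W m⁻².
Energy balance: absorbed = emitted ⇒ πR²·S(1−A) = 4πR²·σT_eq⁴, so T_eq⁴ = S(1−A)/(4σ).
T_eq = [102 × 0.86 / (4 × 5.67×10⁻⁸)]^(1/4) = (3.87×10⁸)^(1/4) = 140 K.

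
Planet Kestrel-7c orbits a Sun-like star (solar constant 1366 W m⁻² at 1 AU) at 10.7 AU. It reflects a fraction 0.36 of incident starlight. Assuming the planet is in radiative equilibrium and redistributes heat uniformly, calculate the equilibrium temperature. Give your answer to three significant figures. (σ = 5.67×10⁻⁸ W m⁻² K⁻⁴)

T_eq ≈ 76.2 K

Flux at 10.7 AU: S = 1366/10.7² = 11.9 W m⁻².
Energy balance: absorbed = emitted ⇒ πR²·S(1−A) = 4πR²·σT_eq⁴, so T_eq⁴ = S(1−A)/(4σ).
T_eq = [11.9 × 0.64 / (4 × 5.67×10⁻⁸)]^(1/4) = (3.37×10⁷)^(1/4) = 76.2 K.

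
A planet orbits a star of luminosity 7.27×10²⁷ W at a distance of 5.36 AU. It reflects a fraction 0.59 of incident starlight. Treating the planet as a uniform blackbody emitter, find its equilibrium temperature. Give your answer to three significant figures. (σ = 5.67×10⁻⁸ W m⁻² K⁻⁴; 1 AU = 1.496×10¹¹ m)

d = 5.36 AU = 8.02×10¹¹ m.
Flux: S = L/(4πd²) = 7.27×10²⁷/(4π×(8.02×10¹¹)²) = 900 W m⁻².
Energy balance: absorbed = emitted ⇒ πR²·S(1−A) = 4πR²·σT_eq⁴, so T_eq⁴ = S(1−A)/(4σ).
T_eq = [900 × 0.41 / (4 × 5.67×10⁻⁸)]^(1/4) = (1.63×10⁹)^(1/4) = 201 K.

T_eq ≈ 201 K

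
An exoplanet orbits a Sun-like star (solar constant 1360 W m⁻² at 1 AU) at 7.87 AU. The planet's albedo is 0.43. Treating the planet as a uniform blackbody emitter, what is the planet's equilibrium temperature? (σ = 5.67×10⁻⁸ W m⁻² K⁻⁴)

T_eq ≈ 86.2 K

Flux at 7.87 AU: S = 1360/7.87² = 22.0 W m⁻².
Energy balance: absorbed = emitted ⇒ πR²·S(1−A) = 4πR²·σT_eq⁴, so T_eq⁴ = S(1−A)/(4σ).
T_eq = [22.0 × 0.57 / (4 × 5.67×10⁻⁸)]^(1/4) = (5.52×10⁷)^(1/4) = 86.2 K.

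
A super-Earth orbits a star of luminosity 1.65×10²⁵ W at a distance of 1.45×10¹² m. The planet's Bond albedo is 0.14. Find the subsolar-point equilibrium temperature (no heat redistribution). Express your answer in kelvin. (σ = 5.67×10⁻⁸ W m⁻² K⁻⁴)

T_ss ≈ 55.5 K

Flux: S = L/(4πd²) = 1.65×10²⁵/(4π×(1.45×10¹²)²) = 0.625 W m⁻².
At the subsolar point the surface absorbs S(1−A) and emits σT⁴ per unit area — no factor of 4, since only the local patch is in balance.
T = [0.625 × 0.86 / 5.67×10⁻⁸]^(1/4) = (9.47×10⁶)^(1/4) = 55.5 K.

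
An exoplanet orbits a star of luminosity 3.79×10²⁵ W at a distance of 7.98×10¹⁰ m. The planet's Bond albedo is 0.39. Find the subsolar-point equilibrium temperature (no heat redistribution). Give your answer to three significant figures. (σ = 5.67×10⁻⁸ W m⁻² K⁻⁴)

Flux: S = L/(4πd²) = 3.79×10²⁵/(4π×(7.98×10¹⁰)²) = 474 W m⁻².
At the subsolar point the surface absorbs S(1−A) and emits σT⁴ per unit area — no factor of 4, since only the local patch is in balance.
T = [474 × 0.61 / 5.67×10⁻⁸]^(1/4) = (5.10×10⁹)^(1/4) = 267 K.

T_ss ≈ 267 K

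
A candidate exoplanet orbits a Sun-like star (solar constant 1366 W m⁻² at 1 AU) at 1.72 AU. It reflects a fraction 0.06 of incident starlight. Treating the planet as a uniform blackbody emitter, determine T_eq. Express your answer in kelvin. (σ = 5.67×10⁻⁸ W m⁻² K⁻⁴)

Flux at 1.72 AU: S = 1366/1.72² = 462 W m⁻².
Energy balance: absorbed = emitted ⇒ πR²·S(1−A) = 4πR²·σT_eq⁴, so T_eq⁴ = S(1−A)/(4σ).
T_eq = [462 × 0.94 / (4 × 5.67×10⁻⁸)]^(1/4) = (1.91×10⁹)^(1/4) = 209 K.

T_eq ≈ 209 K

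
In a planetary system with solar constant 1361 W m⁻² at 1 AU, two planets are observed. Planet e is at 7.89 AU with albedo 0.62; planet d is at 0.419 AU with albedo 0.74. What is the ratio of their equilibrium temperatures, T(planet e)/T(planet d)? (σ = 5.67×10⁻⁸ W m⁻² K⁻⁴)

T_eq = [S₀(1−A)/(4σd²)]^(1/4), so T ∝ (1−A)^(1/4) / √d.
T₁ = [1361×0.38/(4×5.67×10⁻⁸×7.89²)]^(1/4) = 77.80 K.
T₂ = [1361×0.26/(4×5.67×10⁻⁸×0.419²)]^(1/4) = 307.04 K.

T₁/T₂ ≈ 0.253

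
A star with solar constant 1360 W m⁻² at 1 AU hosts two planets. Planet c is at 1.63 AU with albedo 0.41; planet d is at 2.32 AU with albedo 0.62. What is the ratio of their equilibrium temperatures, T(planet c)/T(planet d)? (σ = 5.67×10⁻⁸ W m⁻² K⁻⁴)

T_eq = [S₀(1−A)/(4σd²)]^(1/4), so T ∝ (1−A)^(1/4) / √d.
T₁ = [1360×0.59/(4×5.67×10⁻⁸×1.63²)]^(1/4) = 191.03 K.
T₂ = [1360×0.38/(4×5.67×10⁻⁸×2.32²)]^(1/4) = 143.44 K.

T₁/T₂ ≈ 1.332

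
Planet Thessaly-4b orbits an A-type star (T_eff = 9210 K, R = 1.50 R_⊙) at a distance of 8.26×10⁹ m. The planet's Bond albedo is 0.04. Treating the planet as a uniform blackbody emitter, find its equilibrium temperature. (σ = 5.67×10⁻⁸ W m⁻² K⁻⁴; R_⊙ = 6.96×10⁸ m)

R_⋆ = 1.50 × 6.96×10⁸ = 1.04×10⁹ m.
L = 4πR_⋆²σT_⋆⁴ = 4π(1.04×10⁹)² × 5.67×10⁻⁸ × (9210)⁴ = 5.59×10²⁷ W.
S = L/(4πd²) = 6.52×10⁶ W m⁻².
Energy balance: absorbed = emitted ⇒ πR²·S(1−A) = 4πR²·σT_eq⁴, so T_eq⁴ = S(1−A)/(4σ).
T_eq = [6.52×10⁶ × 0.96 / (4 × 5.67×10⁻⁸)]^(1/4) = (2.76×10¹³)^(1/4) = 2290 K.

T_eq ≈ 2290 K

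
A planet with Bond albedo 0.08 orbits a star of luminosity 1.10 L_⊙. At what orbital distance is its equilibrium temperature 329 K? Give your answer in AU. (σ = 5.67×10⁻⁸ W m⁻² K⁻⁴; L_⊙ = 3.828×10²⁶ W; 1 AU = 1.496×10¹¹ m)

L = 1.10 × 3.828×10²⁶ = 4.21×10²⁶ W.
From T_eq⁴ = L(1−A)/(16πσd²): d = √[L(1−A)/(16πσT_eq⁴)].
d = √[4.21×10²⁶ × 0.92 / (16π × 5.67×10⁻⁸ × (329)⁴)] = 1.08×10¹¹ m = 0.720 AU.

d ≈ 0.720 AU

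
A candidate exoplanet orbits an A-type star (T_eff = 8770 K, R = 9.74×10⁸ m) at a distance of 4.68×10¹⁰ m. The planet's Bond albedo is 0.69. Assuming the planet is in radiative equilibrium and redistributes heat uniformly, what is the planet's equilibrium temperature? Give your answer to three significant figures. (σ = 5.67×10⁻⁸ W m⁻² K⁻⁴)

L = 4πR_⋆²σT_⋆⁴ = 4π(9.74×10⁸)² × 5.67×10⁻⁸ × (8770)⁴ = 4.00×10²⁷ W.
S = L/(4πd²) = 1.45×10⁵ W m⁻².
Energy balance: absorbed = emitted ⇒ πR²·S(1−A) = 4πR²·σT_eq⁴, so T_eq⁴ = S(1−A)/(4σ).
T_eq = [1.45×10⁵ × 0.31 / (4 × 5.67×10⁻⁸)]^(1/4) = (1.99×10¹¹)^(1/4) = 668 K.

T_eq ≈ 668 K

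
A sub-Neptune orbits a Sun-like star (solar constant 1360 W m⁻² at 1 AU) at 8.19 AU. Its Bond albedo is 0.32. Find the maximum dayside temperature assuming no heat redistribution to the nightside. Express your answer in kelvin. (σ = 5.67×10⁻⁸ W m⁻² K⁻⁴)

Flux at 8.19 AU: S = 1360/8.19² = 20.3 W m⁻².
With no redistribution each surface element balances locally: S(1−A) = σT⁴.
T = [20.3 × 0.68 / 5.67×10⁻⁸]^(1/4) = (2.43×10⁸)^(1/4) = 125 K.

T_ss ≈ 125 K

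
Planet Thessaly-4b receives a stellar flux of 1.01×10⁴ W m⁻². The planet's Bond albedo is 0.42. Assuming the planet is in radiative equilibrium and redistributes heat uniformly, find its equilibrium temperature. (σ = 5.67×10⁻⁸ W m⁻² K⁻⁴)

Energy balance: absorbed = emitted ⇒ πR²·S(1−A) = 4πR²·σT_eq⁴, so T_eq⁴ = S(1−A)/(4σ).
T_eq = [1.01×10⁴ × 0.58 / (4 × 5.67×10⁻⁸)]^(1/4) = (2.58×10¹⁰)^(1/4) = 401 K.

T_eq ≈ 401 K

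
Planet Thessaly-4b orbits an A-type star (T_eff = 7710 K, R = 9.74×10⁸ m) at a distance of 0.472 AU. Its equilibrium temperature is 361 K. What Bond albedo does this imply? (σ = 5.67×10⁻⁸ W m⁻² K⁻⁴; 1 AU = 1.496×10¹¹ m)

d = 0.472 AU = 7.06×10¹⁰ m.
L = 4πR_⋆²σT_⋆⁴ = 4π(9.74×10⁸)² × 5.67×10⁻⁸ × (7710)⁴ = 2.39×10²⁷ W.
S = L/(4πd²) = 3.81×10⁴ W m⁻².
From T_eq⁴ = S(1−A)/(4σ): 1−A = 4σT_eq⁴/S.
1−A = 4 × 5.67×10⁻⁸ × (361)⁴ / 3.81×10⁴ = 0.101.

A ≈ 0.90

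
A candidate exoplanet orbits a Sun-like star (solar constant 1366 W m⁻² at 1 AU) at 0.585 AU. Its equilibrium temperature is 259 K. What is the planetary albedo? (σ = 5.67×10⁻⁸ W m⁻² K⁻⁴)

A ≈ 0.74

Flux at 0.585 AU: S = 1366/0.585² = 3990 W m⁻².
From T_eq⁴ = S(1−A)/(4σ): 1−A = 4σT_eq⁴/S.
1−A = 4 × 5.67×10⁻⁸ × (259)⁴ / 3990 = 0.256.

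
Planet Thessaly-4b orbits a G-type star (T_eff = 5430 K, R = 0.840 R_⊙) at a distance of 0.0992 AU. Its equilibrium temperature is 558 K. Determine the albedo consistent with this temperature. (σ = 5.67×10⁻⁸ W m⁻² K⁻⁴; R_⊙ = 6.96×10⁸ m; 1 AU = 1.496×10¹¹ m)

A ≈ 0.71

R_⋆ = 0.840 × 6.96×10⁸ = 5.85×10⁸ m.
d = 0.0992 AU = 1.48×10¹⁰ m.
L = 4πR_⋆²σT_⋆⁴ = 4π(5.85×10⁸)² × 5.67×10⁻⁸ × (5430)⁴ = 2.12×10²⁶ W.
S = L/(4πd²) = 7.65×10⁴ W m⁻².
From T_eq⁴ = S(1−A)/(4σ): 1−A = 4σT_eq⁴/S.
1−A = 4 × 5.67×10⁻⁸ × (558)⁴ / 7.65×10⁴ = 0.287.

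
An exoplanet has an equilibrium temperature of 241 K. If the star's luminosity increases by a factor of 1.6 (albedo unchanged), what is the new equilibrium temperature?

T_eq ∝ L^(1/4) · d^(−1/2).
T′ = 241 × 1.6^(1/4) = 271 K.

T_eq ≈ 271 K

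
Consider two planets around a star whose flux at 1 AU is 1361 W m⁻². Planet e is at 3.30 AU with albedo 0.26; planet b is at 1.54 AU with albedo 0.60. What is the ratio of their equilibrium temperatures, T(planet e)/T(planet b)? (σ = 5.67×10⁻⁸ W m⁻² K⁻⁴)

T₁/T₂ ≈ 0.797

T_eq = [S₀(1−A)/(4σd²)]^(1/4), so T ∝ (1−A)^(1/4) / √d.
T₁ = [1361×0.74/(4×5.67×10⁻⁸×3.30²)]^(1/4) = 142.10 K.
T₂ = [1361×0.40/(4×5.67×10⁻⁸×1.54²)]^(1/4) = 178.36 K.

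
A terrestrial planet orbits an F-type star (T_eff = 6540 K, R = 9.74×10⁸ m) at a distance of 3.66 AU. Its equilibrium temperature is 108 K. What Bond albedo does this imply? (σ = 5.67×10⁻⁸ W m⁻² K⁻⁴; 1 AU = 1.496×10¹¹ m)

d = 3.66 AU = 5.48×10¹¹ m.
L = 4πR_⋆²σT_⋆⁴ = 4π(9.74×10⁸)² × 5.67×10⁻⁸ × (6540)⁴ = 1.24×10²⁷ W.
S = L/(4πd²) = 328 W m⁻².
From T_eq⁴ = S(1−A)/(4σ): 1−A = 4σT_eq⁴/S.
1−A = 4 × 5.67×10⁻⁸ × (108)⁴ / 328 = 0.094.

A ≈ 0.91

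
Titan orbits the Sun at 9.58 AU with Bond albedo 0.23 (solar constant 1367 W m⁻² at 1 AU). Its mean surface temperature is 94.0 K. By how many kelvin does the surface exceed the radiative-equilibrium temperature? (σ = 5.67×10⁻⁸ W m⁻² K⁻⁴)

S = 1367/9.58² = 14.89 W m⁻².
T_eq = [S(1−A)/(4σ)]^(1/4) = [14.89×0.77/(4×5.67×10⁻⁸)]^(1/4) = 84.3 K.
ΔT = T_surf − T_eq = 94 − 84.3.

ΔT ≈ 9.7 K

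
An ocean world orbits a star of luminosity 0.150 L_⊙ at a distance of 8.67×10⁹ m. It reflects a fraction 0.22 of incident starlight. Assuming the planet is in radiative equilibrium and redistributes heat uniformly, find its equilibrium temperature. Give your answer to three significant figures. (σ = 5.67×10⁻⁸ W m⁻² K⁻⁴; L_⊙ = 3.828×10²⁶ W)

T_eq ≈ 676 K

L = 0.150 × 3.828×10²⁶ = 5.74×10²⁵ W.
Flux: S = L/(4πd²) = 5.74×10²⁵/(4π×(8.67×10⁹)²) = 6.08×10⁴ W m⁻².
Energy balance: absorbed = emitted ⇒ πR²·S(1−A) = 4πR²·σT_eq⁴, so T_eq⁴ = S(1−A)/(4σ).
T_eq = [6.08×10⁴ × 0.78 / (4 × 5.67×10⁻⁸)]^(1/4) = (2.09×10¹¹)^(1/4) = 676 K.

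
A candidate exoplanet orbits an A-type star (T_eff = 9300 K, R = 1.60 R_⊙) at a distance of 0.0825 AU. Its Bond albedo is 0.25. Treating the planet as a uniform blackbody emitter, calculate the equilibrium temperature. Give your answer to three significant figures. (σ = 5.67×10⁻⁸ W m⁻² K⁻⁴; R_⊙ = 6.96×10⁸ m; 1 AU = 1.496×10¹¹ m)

T_eq ≈ 1840 K

R_⋆ = 1.60 × 6.96×10⁸ = 1.11×10⁹ m.
d = 0.0825 AU = 1.23×10¹⁰ m.
L = 4πR_⋆²σT_⋆⁴ = 4π(1.11×10⁹)² × 5.67×10⁻⁸ × (9300)⁴ = 6.61×10²⁷ W.
S = L/(4πd²) = 3.45×10⁶ W m⁻².
Energy balance: absorbed = emitted ⇒ πR²·S(1−A) = 4πR²·σT_eq⁴, so T_eq⁴ = S(1−A)/(4σ).
T_eq = [3.45×10⁶ × 0.75 / (4 × 5.67×10⁻⁸)]^(1/4) = (1.14×10¹³)^(1/4) = 1840 K.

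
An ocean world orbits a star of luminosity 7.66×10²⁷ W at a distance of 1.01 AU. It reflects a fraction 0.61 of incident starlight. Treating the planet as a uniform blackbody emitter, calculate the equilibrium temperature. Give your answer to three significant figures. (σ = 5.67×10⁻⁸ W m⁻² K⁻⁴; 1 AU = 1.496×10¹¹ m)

T_eq ≈ 463 K

d = 1.01 AU = 1.51×10¹¹ m.
Flux: S = L/(4πd²) = 7.66×10²⁷/(4π×(1.51×10¹¹)²) = 2.67×10⁴ W m⁻².
Energy balance: absorbed = emitted ⇒ πR²·S(1−A) = 4πR²·σT_eq⁴, so T_eq⁴ = S(1−A)/(4σ).
T_eq = [2.67×10⁴ × 0.39 / (4 × 5.67×10⁻⁸)]^(1/4) = (4.59×10¹⁰)^(1/4) = 463 K.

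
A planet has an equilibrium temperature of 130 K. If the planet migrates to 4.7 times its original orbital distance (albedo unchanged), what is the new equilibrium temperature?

T_eq ∝ L^(1/4) · d^(−1/2).
T′ = 130 / 4.7^(1/2) = 60.0 K.

T_eq ≈ 60.0 K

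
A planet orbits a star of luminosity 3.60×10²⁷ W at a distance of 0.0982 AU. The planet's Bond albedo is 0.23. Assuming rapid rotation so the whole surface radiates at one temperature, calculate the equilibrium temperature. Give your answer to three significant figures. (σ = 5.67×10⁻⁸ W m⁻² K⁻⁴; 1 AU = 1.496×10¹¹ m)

T_eq ≈ 1460 K

d = 0.0982 AU = 1.47×10¹⁰ m.
Flux: S = L/(4πd²) = 3.60×10²⁷/(4π×(1.47×10¹⁰)²) = 1.33×10⁶ W m⁻².
Energy balance: absorbed = emitted ⇒ πR²·S(1−A) = 4πR²·σT_eq⁴, so T_eq⁴ = S(1−A)/(4σ).
T_eq = [1.33×10⁶ × 0.77 / (4 × 5.67×10⁻⁸)]^(1/4) = (4.51×10¹²)^(1/4) = 1460 K.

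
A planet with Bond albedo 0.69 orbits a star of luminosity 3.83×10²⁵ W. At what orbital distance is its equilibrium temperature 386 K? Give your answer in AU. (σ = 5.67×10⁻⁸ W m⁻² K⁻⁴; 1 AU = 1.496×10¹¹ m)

From T_eq⁴ = L(1−A)/(16πσd²): d = √[L(1−A)/(16πσT_eq⁴)].
d = √[3.83×10²⁵ × 0.31 / (16π × 5.67×10⁻⁸ × (386)⁴)] = 1.37×10¹⁰ m = 0.0916 AU.

d ≈ 0.0916 AU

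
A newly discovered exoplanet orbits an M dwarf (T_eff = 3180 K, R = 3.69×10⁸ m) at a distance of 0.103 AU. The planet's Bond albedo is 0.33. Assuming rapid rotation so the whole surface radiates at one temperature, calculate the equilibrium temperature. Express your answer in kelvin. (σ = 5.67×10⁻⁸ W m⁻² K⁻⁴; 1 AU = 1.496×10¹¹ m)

d = 0.103 AU = 1.54×10¹⁰ m.
L = 4πR_⋆²σT_⋆⁴ = 4π(3.69×10⁸)² × 5.67×10⁻⁸ × (3180)⁴ = 9.92×10²⁴ W.
S = L/(4πd²) = 3330 W m⁻².
Energy balance: absorbed = emitted ⇒ πR²·S(1−A) = 4πR²·σT_eq⁴, so T_eq⁴ = S(1−A)/(4σ).
T_eq = [3330 × 0.67 / (4 × 5.67×10⁻⁸)]^(1/4) = (9.82×10⁹)^(1/4) = 315 K.

T_eq ≈ 315 K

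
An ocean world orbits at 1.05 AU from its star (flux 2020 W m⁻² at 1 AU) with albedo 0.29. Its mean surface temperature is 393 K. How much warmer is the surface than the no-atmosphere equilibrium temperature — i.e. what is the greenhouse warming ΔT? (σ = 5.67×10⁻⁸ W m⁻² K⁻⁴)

S = 2020/1.05² = 1832 W m⁻².
T_eq = [S(1−A)/(4σ)]^(1/4) = [1832×0.71/(4×5.67×10⁻⁸)]^(1/4) = 275.2 K.
ΔT = T_surf − T_eq = 393 − 275.2.

ΔT ≈ 117.8 K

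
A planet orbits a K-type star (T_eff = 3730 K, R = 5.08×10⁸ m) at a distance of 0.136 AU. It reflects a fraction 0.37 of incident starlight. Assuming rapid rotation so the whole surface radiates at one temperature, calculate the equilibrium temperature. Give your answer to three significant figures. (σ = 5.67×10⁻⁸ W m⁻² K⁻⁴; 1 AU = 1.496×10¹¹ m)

d = 0.136 AU = 2.03×10¹⁰ m.
L = 4πR_⋆²σT_⋆⁴ = 4π(5.08×10⁸)² × 5.67×10⁻⁸ × (3730)⁴ = 3.56×10²⁵ W.
S = L/(4πd²) = 6840 W m⁻².
Energy balance: absorbed = emitted ⇒ πR²·S(1−A) = 4πR²·σT_eq⁴, so T_eq⁴ = S(1−A)/(4σ).
T_eq = [6840 × 0.63 / (4 × 5.67×10⁻⁸)]^(1/4) = (1.90×10¹⁰)^(1/4) = 371 K.

T_eq ≈ 371 K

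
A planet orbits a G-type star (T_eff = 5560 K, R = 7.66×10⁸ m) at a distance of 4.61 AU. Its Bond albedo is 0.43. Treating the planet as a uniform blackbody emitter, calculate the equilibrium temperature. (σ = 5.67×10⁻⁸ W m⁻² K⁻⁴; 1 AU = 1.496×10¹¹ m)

d = 4.61 AU = 6.90×10¹¹ m.
L = 4πR_⋆²σT_⋆⁴ = 4π(7.66×10⁸)² × 5.67×10⁻⁸ × (5560)⁴ = 4.00×10²⁶ W.
S = L/(4πd²) = 66.8 W m⁻².
Energy balance: absorbed = emitted ⇒ πR²·S(1−A) = 4πR²·σT_eq⁴, so T_eq⁴ = S(1−A)/(4σ).
T_eq = [66.8 × 0.57 / (4 × 5.67×10⁻⁸)]^(1/4) = (1.68×10⁸)^(1/4) = 114 K.

T_eq ≈ 114 K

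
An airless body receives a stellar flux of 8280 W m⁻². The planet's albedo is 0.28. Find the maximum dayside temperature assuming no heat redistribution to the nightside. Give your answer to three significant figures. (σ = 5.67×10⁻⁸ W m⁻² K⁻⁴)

T_ss ≈ 569 K

With no redistribution each surface element balances locally: S(1−A) = σT⁴.
T = [8280 × 0.72 / 5.67×10⁻⁸]^(1/4) = (1.05×10¹¹)^(1/4) = 569 K.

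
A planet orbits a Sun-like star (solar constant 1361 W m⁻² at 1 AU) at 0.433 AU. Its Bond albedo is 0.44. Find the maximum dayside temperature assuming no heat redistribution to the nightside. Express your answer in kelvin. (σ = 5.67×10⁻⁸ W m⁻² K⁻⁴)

Flux at 0.433 AU: S = 1361/0.433² = 7260 W m⁻².
With no redistribution each surface element balances locally: S(1−A) = σT⁴.
T = [7260 × 0.56 / 5.67×10⁻⁸]^(1/4) = (7.17×10¹⁰)^(1/4) = 517 K.

T_ss ≈ 517 K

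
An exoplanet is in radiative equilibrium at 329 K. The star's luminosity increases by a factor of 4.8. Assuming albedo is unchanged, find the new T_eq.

T_eq ≈ 487 K

T_eq ∝ L^(1/4) · d^(−1/2).
T′ = 329 × 4.8^(1/4) = 487 K.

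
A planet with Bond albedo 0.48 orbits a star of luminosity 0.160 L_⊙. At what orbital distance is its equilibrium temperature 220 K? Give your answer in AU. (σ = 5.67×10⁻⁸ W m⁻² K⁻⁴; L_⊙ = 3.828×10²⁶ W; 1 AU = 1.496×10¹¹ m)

d ≈ 0.462 AU

L = 0.160 × 3.828×10²⁶ = 6.12×10²⁵ W.
From T_eq⁴ = L(1−A)/(16πσd²): d = √[L(1−A)/(16πσT_eq⁴)].
d = √[6.12×10²⁵ × 0.52 / (16π × 5.67×10⁻⁸ × (220)⁴)] = 6.91×10¹⁰ m = 0.462 AU.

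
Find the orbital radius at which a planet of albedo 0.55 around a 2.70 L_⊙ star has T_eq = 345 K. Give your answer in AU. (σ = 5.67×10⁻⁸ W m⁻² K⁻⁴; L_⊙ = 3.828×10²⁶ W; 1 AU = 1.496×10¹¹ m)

L = 2.70 × 3.828×10²⁶ = 1.03×10²⁷ W.
From T_eq⁴ = L(1−A)/(16πσd²): d = √[L(1−A)/(16πσT_eq⁴)].
d = √[1.03×10²⁷ × 0.45 / (16π × 5.67×10⁻⁸ × (345)⁴)] = 1.07×10¹¹ m = 0.717 AU.

d ≈ 0.717 AU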